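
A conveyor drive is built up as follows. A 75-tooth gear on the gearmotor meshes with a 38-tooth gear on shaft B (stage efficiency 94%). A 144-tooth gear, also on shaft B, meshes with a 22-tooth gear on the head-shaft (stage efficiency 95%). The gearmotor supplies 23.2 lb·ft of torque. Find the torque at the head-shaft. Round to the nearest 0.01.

After the gear mesh (38/75): 23.2 × 0.50667 × 0.94 = 11.049 lb·ft
After the gear mesh (22/144): 11.049 × 0.15278 × 0.95 = 1.6037 lb·ft

1.60 lb·ft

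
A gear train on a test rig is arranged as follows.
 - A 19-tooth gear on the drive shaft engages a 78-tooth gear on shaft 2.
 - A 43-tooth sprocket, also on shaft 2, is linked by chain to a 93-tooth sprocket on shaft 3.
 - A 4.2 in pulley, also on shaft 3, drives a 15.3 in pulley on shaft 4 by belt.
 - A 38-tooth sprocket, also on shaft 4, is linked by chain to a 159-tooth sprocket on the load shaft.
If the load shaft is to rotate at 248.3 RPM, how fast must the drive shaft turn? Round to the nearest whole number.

Overall ratio R = 4.1053 × 2.1628 × 3.6429 × 4.1842 = 135.34.
Required input speed = output speed × R = 248.3 × 135.34 = 33604 RPM.

33604 RPM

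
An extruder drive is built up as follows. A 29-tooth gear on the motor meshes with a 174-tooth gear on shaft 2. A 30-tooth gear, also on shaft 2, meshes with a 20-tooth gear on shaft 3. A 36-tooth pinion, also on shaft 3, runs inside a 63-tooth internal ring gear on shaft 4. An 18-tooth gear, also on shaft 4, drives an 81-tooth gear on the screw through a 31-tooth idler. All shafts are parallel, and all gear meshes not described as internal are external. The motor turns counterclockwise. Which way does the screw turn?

counterclockwise

the motor → shaft 2: external mesh, 1 reversal → CW.
shaft 2 → shaft 3: external mesh, 1 reversal → CCW.
shaft 3 → shaft 4: internal mesh, same direction → CCW.
shaft 4 → the screw: driver → idler → driven is 2 external meshes, 2 reversals → CCW.
4 reversals in total — an even number — so the screw turns the same way as the motor.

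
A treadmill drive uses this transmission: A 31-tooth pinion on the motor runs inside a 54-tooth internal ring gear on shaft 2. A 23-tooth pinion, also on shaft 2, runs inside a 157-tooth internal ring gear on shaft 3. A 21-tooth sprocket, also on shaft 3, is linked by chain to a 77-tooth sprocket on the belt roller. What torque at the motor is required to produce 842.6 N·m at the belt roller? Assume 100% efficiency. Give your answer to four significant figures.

Overall ratio R = 1.7419 × 6.8261 × 3.6667 = 43.599.
Input torque = output torque / R = 842.6 / 43.599 = 19.326 N·m.

19.33 N·m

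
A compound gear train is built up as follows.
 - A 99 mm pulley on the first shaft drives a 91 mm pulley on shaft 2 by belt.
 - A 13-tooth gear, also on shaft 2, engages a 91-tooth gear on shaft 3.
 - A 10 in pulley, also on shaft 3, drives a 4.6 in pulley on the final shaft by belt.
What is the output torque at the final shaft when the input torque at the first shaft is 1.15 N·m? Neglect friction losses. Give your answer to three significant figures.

3.40 N·m

belt 91/99 = 0.91919 → τ = 1.15·0.91919 = 1.0571 N·m
gear mesh 91/13 = 7 → τ = 1.0571·7 = 7.3995 N·m
belt 4.6/10 = 0.46 → τ = 7.3995·0.46 = 3.4038 N·m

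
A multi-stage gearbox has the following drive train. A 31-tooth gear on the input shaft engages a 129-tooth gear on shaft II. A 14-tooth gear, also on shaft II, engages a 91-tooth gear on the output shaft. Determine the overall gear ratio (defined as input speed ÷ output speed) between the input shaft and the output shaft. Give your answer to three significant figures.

Each stage contributes driven/driver: gear mesh 129/31 = 4.1613, gear mesh 91/14 = 6.5.
Overall: 4.1613 × 6.5 = 27.048.

27.0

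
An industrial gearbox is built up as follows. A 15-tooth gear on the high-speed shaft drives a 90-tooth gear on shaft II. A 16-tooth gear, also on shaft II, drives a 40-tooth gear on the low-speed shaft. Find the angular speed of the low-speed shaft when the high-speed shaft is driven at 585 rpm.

Gear mesh: ratio = 90/15 = 6, so shaft II turns at 585 / 6 = 97.5 rpm.
Gear mesh: ratio = 40/16 = 2.5, so the low-speed shaft turns at 97.5 / 2.5 = 39 rpm.

39 rpm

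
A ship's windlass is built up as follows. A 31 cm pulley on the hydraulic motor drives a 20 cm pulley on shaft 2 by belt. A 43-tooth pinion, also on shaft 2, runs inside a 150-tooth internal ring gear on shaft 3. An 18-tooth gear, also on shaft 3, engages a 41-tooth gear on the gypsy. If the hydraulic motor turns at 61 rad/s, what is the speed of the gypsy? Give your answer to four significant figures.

Belt: ratio = 20/31 = 0.64516, so shaft 2 turns at 61 / 0.64516 = 94.55 rad/s.
Internal gear: ratio = 150/43 = 3.4884, so shaft 3 turns at 94.55 / 3.4884 = 27.104 rad/s.
Gear mesh: ratio = 41/18 = 2.2778, so the gypsy turns at 27.104 / 2.2778 = 11.899 rad/s.

11.90 rad/s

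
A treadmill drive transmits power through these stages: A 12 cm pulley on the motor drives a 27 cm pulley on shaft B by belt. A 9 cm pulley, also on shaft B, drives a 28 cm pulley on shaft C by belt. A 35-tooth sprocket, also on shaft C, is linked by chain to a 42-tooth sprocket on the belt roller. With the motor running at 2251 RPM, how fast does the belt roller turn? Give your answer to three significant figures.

268 RPM

belt 27/12 = 2.25 → 2251/2.25 = 1000.4 RPM
belt 28/9 = 3.1111 → 1000.4/3.1111 = 321.57 RPM
chain 42/35 = 1.2 → 321.57/1.2 = 267.98 RPM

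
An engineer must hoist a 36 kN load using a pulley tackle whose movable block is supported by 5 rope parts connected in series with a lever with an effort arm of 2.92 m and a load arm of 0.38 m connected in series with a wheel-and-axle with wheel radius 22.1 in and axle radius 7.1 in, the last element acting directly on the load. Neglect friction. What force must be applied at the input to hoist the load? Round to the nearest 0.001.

0.301 kN

Block-and-tackle MA = number of supporting rope parts = 5.
Lever MA = effort arm / load arm = 2.92/0.38 = 7.6842.
Wheel-and-axle MA = R/r = 22.1/7.1 = 3.1127.
Combined ideal MA = 5 × 7.6842 × 3.1127 = 119.59.
Effort = load / MA = 36 / 119.59 = 0.30102 kN.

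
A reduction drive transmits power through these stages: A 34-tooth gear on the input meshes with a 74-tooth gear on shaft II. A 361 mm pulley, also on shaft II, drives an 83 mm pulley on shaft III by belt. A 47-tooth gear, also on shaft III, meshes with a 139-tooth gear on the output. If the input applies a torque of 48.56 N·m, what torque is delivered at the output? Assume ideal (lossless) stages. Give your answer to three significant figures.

71.9 N·m

Gear mesh: ratio = 74/34 = 2.1765; torque at shaft II = 48.56 × 2.1765 = 105.69 N·m.
Belt: ratio = 83/361 = 0.22992; torque at shaft III = 105.69 × 0.22992 = 24.3 N·m.
Gear mesh: ratio = 139/47 = 2.9574; torque at the output = 24.3 × 2.9574 = 71.865 N·m.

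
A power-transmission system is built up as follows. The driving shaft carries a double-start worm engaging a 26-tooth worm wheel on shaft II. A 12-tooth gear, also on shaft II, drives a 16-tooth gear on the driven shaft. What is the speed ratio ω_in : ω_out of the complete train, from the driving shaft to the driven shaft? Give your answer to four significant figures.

17.33

Each stage contributes driven/driver: worm 26/2 = 13, gear mesh 16/12 = 1.3333.
Overall: 13 × 1.3333 = 17.333.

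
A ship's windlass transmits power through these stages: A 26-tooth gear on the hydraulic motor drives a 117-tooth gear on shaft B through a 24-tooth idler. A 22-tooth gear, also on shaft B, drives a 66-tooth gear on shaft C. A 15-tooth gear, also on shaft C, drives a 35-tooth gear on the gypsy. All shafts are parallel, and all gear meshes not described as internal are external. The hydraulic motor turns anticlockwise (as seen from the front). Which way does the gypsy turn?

the hydraulic motor → shaft B: driver → idler → driven is 2 external meshes, 2 reversals → CCW.
shaft B → shaft C: external mesh, 1 reversal → CW.
shaft C → the gypsy: external mesh, 1 reversal → CCW.
4 reversals in total — an even number — so the gypsy turns the same way as the hydraulic motor.

anticlockwise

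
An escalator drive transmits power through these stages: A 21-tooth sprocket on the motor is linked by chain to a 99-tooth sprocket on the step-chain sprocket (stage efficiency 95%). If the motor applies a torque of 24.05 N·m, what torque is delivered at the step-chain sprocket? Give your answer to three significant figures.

108 N·m

After the chain (99/21): 24.05 × 4.7143 × 0.95 = 107.71 N·m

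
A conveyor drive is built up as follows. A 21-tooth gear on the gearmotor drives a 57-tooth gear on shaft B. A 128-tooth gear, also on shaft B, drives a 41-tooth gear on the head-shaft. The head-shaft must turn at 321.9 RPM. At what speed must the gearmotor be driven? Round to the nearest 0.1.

279.9 RPM

Overall ratio R = 2.7143 × 0.32031 = 0.86942.
Required input speed = output speed × R = 321.9 × 0.86942 = 279.87 RPM.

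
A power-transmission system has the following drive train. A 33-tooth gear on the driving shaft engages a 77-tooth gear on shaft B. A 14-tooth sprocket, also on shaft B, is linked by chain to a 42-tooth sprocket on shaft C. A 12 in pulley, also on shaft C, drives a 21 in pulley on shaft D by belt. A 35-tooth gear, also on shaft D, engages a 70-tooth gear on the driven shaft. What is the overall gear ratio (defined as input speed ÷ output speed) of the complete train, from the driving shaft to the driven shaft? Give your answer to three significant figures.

Each stage contributes driven/driver: gear mesh 77/33 = 2.3333, chain 42/14 = 3, belt 21/12 = 1.75, gear mesh 70/35 = 2.
Overall: 2.3333 × 3 × 1.75 × 2 = 24.5.

24.5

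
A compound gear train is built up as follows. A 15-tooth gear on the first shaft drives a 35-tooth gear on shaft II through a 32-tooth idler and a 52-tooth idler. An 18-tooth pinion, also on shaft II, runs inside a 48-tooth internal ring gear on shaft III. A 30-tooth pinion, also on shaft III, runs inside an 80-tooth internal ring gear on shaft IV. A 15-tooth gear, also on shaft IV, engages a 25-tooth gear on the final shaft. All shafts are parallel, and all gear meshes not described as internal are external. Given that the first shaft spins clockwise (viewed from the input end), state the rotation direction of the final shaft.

the first shaft → shaft II: driver → idler → idler → driven is 3 external meshes, 3 reversals → CCW.
shaft II → shaft III: internal mesh, same direction → CCW.
shaft III → shaft IV: internal mesh, same direction → CCW.
shaft IV → the final shaft: external mesh, 1 reversal → CW.
4 reversals in total — an even number — so the final shaft turns the same way as the first shaft.

clockwise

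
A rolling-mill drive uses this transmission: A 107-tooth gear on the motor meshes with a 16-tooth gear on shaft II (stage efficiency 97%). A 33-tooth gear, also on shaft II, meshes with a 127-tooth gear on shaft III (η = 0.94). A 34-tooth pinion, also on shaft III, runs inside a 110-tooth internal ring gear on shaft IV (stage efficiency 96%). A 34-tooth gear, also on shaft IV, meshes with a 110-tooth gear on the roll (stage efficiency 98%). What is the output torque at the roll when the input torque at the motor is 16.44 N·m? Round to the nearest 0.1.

84.9 N·m

After the gear mesh (16/107): 16.44 × 0.14953 × 0.97 = 2.3846 N·m
After the gear mesh (127/33): 2.3846 × 3.8485 × 0.94 = 8.6264 N·m
After the internal gear (110/34): 8.6264 × 3.2353 × 0.96 = 26.792 N·m
After the gear mesh (110/34): 26.792 × 3.2353 × 0.98 = 84.948 N·m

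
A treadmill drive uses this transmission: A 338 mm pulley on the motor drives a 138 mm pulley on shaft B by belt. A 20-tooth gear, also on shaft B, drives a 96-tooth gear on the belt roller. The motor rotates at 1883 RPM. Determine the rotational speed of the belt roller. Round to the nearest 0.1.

belt 138/338 = 0.40828 → 1883/0.40828 = 4612 RPM
gear mesh 96/20 = 4.8 → 4612/4.8 = 960.83 RPM

960.8 RPM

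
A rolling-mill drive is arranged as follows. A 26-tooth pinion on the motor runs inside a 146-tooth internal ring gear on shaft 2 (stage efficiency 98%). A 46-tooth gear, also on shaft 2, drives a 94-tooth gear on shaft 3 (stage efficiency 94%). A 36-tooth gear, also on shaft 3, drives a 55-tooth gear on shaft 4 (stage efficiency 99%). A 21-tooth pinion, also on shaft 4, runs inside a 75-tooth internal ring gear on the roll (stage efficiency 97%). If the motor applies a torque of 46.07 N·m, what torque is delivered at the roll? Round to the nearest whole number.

2552 N·m

Internal gear: ratio = 146/26 = 5.6154; torque at shaft 2 = 46.07 × 5.6154 × 0.98 = 253.53 N·m.
Gear mesh: ratio = 94/46 = 2.0435; torque at shaft 3 = 253.53 × 2.0435 × 0.94 = 486.99 N·m.
Gear mesh: ratio = 55/36 = 1.5278; torque at shaft 4 = 486.99 × 1.5278 × 0.99 = 736.58 N·m.
Internal gear: ratio = 75/21 = 3.5714; torque at the roll = 736.58 × 3.5714 × 0.97 = 2551.7 N·m.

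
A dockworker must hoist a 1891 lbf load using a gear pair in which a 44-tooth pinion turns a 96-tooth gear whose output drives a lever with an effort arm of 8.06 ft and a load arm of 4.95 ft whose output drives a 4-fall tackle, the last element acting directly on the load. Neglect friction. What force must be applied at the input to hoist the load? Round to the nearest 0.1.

133.1 lbf

Gear pair MA = 96/44 = 2.1818.
Lever MA = effort arm / load arm = 8.06/4.95 = 1.6283.
Block-and-tackle MA = number of supporting rope parts = 4.
Combined ideal MA = 2.1818 × 1.6283 × 4 = 14.21.
Effort = load / MA = 1891 / 14.21 = 133.07 lbf.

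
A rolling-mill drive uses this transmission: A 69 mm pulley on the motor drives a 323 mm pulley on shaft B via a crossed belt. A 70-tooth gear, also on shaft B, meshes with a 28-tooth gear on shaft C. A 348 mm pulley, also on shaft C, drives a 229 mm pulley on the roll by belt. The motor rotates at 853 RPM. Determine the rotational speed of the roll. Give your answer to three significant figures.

692 RPM

Belt: ratio = 323/69 = 4.6812, so shaft B turns at 853 / 4.6812 = 182.22 RPM.
Gear mesh: ratio = 28/70 = 0.4, so shaft C turns at 182.22 / 0.4 = 455.55 RPM.
Belt: ratio = 229/348 = 0.65805, so the roll turns at 455.55 / 0.65805 = 692.28 RPM.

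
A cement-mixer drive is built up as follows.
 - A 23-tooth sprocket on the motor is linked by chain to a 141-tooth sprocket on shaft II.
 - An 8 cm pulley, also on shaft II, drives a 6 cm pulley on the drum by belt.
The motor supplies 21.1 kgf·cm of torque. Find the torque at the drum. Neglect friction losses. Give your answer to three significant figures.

chain 141/23 = 6.1304 → τ = 21.1·6.1304 = 129.35 kgf·cm
belt 6/8 = 0.75 → τ = 129.35·0.75 = 97.014 kgf·cm

97.0 kgf·cm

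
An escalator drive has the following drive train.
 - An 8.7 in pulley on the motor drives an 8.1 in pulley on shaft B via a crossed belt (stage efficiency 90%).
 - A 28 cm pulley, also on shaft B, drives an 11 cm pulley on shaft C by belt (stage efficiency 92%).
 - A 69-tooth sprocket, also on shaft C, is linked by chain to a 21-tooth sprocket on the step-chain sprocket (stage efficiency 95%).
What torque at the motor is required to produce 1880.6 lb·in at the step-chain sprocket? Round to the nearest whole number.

Overall ratio R = 0.93103 × 0.39286 × 0.30435 = 0.11132; overall efficiency η = 0.90 × 0.92 × 0.95 = 0.7866.
Input torque = output torque / (R × η) = 1880.6 / (0.11132 × 0.7866) = 21477 lb·in.

21477 lb·in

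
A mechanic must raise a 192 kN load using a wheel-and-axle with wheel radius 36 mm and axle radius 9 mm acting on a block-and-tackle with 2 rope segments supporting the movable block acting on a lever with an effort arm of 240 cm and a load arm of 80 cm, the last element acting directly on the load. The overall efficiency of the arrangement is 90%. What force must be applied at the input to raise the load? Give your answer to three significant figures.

Wheel-and-axle MA = R/r = 36/9 = 4.
Block-and-tackle MA = number of supporting rope parts = 2.
Lever MA = effort arm / load arm = 240/80 = 3.
Combined ideal MA = 4 × 2 × 3 = 24.
Actual MA = 24 × 0.90 = 21.6.
Effort = load / actual MA = 192 / 21.6 = 8.8889 kN.

8.89 kN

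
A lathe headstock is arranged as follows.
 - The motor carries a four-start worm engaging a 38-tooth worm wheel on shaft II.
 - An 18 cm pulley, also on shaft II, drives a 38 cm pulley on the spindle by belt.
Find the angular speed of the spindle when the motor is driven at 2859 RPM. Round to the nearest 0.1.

142.6 RPM

the motor → shaft II (worm, 38/4): 2859 ÷ 9.5 = 300.95 RPM
shaft II → the spindle (belt, 38/18): 300.95 ÷ 2.1111 = 142.55 RPM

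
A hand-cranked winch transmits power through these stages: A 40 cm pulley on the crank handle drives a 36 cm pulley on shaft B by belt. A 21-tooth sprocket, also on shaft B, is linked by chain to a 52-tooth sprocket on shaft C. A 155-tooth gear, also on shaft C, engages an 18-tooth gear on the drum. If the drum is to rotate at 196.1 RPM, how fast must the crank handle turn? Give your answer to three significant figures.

50.8 RPM

Overall ratio R = 0.9 × 2.4762 × 0.11613 = 0.2588.
Required input speed = output speed × R = 196.1 × 0.2588 = 50.751 RPM.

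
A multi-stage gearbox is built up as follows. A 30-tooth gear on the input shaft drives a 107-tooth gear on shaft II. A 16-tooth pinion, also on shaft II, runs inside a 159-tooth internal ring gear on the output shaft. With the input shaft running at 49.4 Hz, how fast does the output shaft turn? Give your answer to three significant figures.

1.39 Hz

Gear mesh: ratio = 107/30 = 3.5667, so shaft II turns at 49.4 / 3.5667 = 13.85 Hz.
Internal gear: ratio = 159/16 = 9.9375, so the output shaft turns at 13.85 / 9.9375 = 1.3938 Hz.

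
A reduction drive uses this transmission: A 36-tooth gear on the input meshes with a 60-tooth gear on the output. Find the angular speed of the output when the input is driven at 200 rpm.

120 rpm

Gear mesh: ratio = 60/36 = 1.6667, so the output turns at 200 / 1.6667 = 120 rpm.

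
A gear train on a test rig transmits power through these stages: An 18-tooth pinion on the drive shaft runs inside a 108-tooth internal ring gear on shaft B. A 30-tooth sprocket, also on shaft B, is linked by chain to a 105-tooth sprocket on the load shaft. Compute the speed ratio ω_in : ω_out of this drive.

21

Each stage contributes driven/driver: internal gear 108/18 = 6, chain 105/30 = 3.5.
Overall: 6 × 3.5 = 21.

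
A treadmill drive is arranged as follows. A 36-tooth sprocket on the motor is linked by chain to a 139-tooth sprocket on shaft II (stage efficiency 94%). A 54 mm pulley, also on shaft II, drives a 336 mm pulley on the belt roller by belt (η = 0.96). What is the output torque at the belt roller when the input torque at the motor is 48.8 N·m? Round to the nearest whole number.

1058 N·m

After the chain (139/36): 48.8 × 3.8611 × 0.94 = 177.12 N·m
After the belt (336/54): 177.12 × 6.2222 × 0.96 = 1058 N·m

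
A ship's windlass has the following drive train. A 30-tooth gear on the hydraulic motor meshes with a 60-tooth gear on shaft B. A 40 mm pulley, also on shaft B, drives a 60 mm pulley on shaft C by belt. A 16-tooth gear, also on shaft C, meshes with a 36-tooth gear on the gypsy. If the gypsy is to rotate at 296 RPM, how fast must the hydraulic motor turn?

Overall ratio R = 2 × 1.5 × 2.25 = 6.75.
Required input speed = output speed × R = 296 × 6.75 = 1998 RPM.

1998 RPM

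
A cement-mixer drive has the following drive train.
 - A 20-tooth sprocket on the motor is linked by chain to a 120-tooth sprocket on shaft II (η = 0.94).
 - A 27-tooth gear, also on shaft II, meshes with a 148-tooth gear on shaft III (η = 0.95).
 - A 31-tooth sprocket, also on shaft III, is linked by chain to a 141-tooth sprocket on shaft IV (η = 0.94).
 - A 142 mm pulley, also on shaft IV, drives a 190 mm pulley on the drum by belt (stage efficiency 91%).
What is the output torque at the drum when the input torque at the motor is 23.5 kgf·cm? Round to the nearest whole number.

After the chain (120/20): 23.5 × 6 × 0.94 = 132.54 kgf·cm
After the gear mesh (148/27): 132.54 × 5.4815 × 0.95 = 690.19 kgf·cm
After the chain (141/31): 690.19 × 4.5484 × 0.94 = 2950.9 kgf·cm
After the belt (190/142): 2950.9 × 1.338 × 0.91 = 3593 kgf·cm

3593 kgf·cm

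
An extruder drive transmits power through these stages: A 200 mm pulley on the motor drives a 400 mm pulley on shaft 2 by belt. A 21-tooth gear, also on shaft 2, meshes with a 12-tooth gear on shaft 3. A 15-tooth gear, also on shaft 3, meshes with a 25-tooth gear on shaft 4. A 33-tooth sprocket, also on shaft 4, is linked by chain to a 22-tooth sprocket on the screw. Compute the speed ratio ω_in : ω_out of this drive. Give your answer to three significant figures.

1.27

Each stage contributes driven/driver: belt 400/200 = 2, gear mesh 12/21 = 0.57143, gear mesh 25/15 = 1.6667, chain 22/33 = 0.66667.
Overall: 2 × 0.57143 × 1.6667 × 0.66667 = 1.2698.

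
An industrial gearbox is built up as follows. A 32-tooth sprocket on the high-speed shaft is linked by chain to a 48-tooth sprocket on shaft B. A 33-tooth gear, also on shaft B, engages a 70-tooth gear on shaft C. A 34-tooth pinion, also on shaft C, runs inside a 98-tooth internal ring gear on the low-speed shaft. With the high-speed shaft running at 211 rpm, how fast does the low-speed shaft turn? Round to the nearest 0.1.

23.0 rpm

the high-speed shaft → shaft B (chain, 48/32): 211 ÷ 1.5 = 140.67 rpm
shaft B → shaft C (gear mesh, 70/33): 140.67 ÷ 2.1212 = 66.314 rpm
shaft C → the low-speed shaft (internal gear, 98/34): 66.314 ÷ 2.8824 = 23.007 rpm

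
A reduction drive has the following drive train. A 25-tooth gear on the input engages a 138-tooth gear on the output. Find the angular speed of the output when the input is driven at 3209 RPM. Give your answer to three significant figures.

gear mesh 138/25 = 5.52 → 3209/5.52 = 581.34 RPM

581 RPM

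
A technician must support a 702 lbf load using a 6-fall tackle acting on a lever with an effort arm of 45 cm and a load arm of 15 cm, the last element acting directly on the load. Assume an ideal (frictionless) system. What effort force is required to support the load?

Block-and-tackle MA = number of supporting rope parts = 6.
Lever MA = effort arm / load arm = 45/15 = 3.
Combined ideal MA = 6 × 3 = 18.
Effort = load / MA = 702 / 18 = 39 lbf.

39 lbf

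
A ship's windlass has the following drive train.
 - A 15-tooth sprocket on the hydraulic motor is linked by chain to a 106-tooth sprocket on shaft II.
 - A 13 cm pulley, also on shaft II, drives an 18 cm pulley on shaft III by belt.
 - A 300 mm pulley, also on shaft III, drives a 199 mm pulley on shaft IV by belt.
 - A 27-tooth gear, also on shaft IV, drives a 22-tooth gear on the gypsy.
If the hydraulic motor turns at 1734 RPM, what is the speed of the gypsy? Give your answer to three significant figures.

328 RPM

the hydraulic motor → shaft II (chain, 106/15): 1734 ÷ 7.0667 = 245.38 RPM
shaft II → shaft III (belt, 18/13): 245.38 ÷ 1.3846 = 177.22 RPM
shaft III → shaft IV (belt, 199/300): 177.22 ÷ 0.66333 = 267.16 RPM
shaft IV → the gypsy (gear mesh, 22/27): 267.16 ÷ 0.81481 = 327.88 RPM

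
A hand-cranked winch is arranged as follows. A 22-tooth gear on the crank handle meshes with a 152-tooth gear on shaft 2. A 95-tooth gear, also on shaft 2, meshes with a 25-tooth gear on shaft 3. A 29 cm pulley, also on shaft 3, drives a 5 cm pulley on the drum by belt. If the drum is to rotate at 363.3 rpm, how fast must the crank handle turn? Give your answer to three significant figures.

Overall ratio R = 6.9091 × 0.26316 × 0.17241 = 0.31348.
Required input speed = output speed × R = 363.3 × 0.31348 = 113.89 rpm.

114 rpm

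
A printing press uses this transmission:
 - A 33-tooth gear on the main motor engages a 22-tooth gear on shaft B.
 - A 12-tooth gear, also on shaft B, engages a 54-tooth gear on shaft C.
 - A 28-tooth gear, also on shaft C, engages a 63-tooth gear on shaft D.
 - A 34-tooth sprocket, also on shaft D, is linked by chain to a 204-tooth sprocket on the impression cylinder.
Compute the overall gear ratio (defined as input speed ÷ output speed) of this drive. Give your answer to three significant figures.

40.5

Each stage contributes driven/driver: gear mesh 22/33 = 0.66667, gear mesh 54/12 = 4.5, gear mesh 63/28 = 2.25, chain 204/34 = 6.
Overall: 0.66667 × 4.5 × 2.25 × 6 = 40.5.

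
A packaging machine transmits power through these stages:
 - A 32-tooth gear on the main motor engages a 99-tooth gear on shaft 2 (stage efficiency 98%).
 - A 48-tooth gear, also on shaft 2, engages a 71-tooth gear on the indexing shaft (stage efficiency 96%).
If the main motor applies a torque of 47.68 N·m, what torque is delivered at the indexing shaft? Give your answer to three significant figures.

205 N·m

After the gear mesh (99/32): 47.68 × 3.0938 × 0.98 = 144.56 N·m
After the gear mesh (71/48): 144.56 × 1.4792 × 0.96 = 205.27 N·m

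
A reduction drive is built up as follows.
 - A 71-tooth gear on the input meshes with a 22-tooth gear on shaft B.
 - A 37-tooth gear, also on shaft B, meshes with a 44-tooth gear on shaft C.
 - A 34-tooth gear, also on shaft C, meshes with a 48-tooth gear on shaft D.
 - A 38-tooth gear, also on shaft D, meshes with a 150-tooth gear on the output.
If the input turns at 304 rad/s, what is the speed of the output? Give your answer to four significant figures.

the input → shaft B (gear mesh, 22/71): 304 ÷ 0.30986 = 981.09 rad/s
shaft B → shaft C (gear mesh, 44/37): 981.09 ÷ 1.1892 = 825.01 rad/s
shaft C → shaft D (gear mesh, 48/34): 825.01 ÷ 1.4118 = 584.38 rad/s
shaft D → the output (gear mesh, 150/38): 584.38 ÷ 3.9474 = 148.04 rad/s

148.0 rad/s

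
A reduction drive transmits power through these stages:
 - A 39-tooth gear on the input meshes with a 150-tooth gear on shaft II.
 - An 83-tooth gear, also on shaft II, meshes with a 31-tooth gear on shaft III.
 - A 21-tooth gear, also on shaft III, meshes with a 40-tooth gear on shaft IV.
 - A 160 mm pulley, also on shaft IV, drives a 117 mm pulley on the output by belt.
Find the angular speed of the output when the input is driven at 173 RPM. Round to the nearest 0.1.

86.5 RPM

the input → shaft II (gear mesh, 150/39): 173 ÷ 3.8462 = 44.98 RPM
shaft II → shaft III (gear mesh, 31/83): 44.98 ÷ 0.37349 = 120.43 RPM
shaft III → shaft IV (gear mesh, 40/21): 120.43 ÷ 1.9048 = 63.226 RPM
shaft IV → the output (belt, 117/160): 63.226 ÷ 0.73125 = 86.463 RPM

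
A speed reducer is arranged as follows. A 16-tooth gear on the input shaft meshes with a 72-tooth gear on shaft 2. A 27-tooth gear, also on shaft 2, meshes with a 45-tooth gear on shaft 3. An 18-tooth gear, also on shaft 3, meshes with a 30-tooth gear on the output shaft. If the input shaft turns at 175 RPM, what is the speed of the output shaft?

14 RPM

the input shaft → shaft 2 (gear mesh, 72/16): 175 ÷ 4.5 = 38.889 RPM
shaft 2 → shaft 3 (gear mesh, 45/27): 38.889 ÷ 1.6667 = 23.333 RPM
shaft 3 → the output shaft (gear mesh, 30/18): 23.333 ÷ 1.6667 = 14 RPM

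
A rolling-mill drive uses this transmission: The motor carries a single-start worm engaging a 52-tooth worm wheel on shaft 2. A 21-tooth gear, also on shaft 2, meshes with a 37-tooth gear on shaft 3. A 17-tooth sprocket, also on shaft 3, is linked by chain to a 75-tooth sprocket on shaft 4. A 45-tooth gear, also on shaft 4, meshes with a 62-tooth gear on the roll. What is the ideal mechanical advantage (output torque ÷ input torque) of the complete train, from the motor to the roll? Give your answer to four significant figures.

556.9

Each stage contributes driven/driver: worm 52/1 = 52, gear mesh 37/21 = 1.7619, chain 75/17 = 4.4118, gear mesh 62/45 = 1.3778.
Overall: 52 × 1.7619 × 4.4118 × 1.3778 = 556.9.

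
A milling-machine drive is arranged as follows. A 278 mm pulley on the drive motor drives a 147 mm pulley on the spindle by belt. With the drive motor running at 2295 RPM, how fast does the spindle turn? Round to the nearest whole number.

the drive motor → the spindle (belt, 147/278): 2295 ÷ 0.52878 = 4340.2 RPM

4340 RPM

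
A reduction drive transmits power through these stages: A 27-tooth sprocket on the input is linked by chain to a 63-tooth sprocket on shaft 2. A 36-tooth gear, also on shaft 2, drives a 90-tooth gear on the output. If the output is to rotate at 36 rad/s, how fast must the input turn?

Overall ratio R = 2.3333 × 2.5 = 5.8333.
Required input speed = output speed × R = 36 × 5.8333 = 210 rad/s.

210 rad/s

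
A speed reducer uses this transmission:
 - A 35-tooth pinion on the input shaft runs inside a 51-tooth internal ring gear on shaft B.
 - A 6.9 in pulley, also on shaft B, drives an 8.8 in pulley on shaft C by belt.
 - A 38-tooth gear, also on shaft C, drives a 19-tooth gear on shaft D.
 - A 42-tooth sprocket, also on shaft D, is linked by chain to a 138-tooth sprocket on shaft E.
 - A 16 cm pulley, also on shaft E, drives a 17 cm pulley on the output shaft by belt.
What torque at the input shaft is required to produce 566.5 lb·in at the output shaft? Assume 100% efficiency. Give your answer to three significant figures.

175 lb·in

Overall ratio R = 1.4571 × 1.2754 × 0.5 × 3.2857 × 1.0625 = 3.2439.
Input torque = output torque / R = 566.5 / 3.2439 = 174.64 lb·in.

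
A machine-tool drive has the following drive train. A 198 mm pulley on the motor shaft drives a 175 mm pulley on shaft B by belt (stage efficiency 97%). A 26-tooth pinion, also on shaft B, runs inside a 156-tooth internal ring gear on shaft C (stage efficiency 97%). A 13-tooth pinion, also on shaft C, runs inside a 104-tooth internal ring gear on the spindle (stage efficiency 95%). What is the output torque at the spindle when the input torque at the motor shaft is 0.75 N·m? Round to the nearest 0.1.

belt 175/198 = 0.88384 → τ = 0.75·0.88384·0.97 = 0.64299 N·m
internal gear 156/26 = 6 → τ = 0.64299·6·0.97 = 3.7422 N·m
internal gear 104/13 = 8 → τ = 3.7422·8·0.95 = 28.441 N·m

28.4 N·m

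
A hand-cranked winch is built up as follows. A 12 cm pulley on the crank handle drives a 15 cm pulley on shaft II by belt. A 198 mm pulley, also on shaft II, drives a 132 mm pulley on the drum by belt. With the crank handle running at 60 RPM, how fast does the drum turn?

belt 15/12 = 1.25 → 60/1.25 = 48 RPM
belt 132/198 = 0.66667 → 48/0.66667 = 72 RPM

72 RPM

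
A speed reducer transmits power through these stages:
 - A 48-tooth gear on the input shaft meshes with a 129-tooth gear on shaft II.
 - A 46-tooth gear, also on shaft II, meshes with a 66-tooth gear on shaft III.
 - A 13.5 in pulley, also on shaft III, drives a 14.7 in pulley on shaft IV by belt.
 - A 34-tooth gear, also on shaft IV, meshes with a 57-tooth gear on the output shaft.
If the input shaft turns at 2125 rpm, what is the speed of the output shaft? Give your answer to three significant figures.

302 rpm

the input shaft → shaft II (gear mesh, 129/48): 2125 ÷ 2.6875 = 790.7 rpm
shaft II → shaft III (gear mesh, 66/46): 790.7 ÷ 1.4348 = 551.09 rpm
shaft III → shaft IV (belt, 14.7/13.5): 551.09 ÷ 1.0889 = 506.11 rpm
shaft IV → the output shaft (gear mesh, 57/34): 506.11 ÷ 1.6765 = 301.89 rpm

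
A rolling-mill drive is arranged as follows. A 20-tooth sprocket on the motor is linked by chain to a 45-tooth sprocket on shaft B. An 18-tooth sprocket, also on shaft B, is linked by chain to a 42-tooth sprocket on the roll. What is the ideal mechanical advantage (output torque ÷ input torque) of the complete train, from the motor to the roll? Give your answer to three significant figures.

5.25

Each stage contributes driven/driver: chain 45/20 = 2.25, chain 42/18 = 2.3333.
Overall: 2.25 × 2.3333 = 5.25.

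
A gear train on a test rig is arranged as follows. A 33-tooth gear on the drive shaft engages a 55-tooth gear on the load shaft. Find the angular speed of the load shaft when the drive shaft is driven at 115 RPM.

69 RPM

Gear mesh: ratio = 55/33 = 1.6667, so the load shaft turns at 115 / 1.6667 = 69 RPM.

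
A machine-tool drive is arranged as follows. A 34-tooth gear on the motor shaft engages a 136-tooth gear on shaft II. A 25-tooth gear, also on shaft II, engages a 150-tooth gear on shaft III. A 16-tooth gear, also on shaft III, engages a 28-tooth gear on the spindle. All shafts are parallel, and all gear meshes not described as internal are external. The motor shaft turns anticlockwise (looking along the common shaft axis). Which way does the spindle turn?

clockwise

the motor shaft → shaft II: external mesh, 1 reversal → CW.
shaft II → shaft III: external mesh, 1 reversal → CCW.
shaft III → the spindle: external mesh, 1 reversal → CW.
3 reversals in total — an odd number — so the spindle turns opposite to the motor shaft.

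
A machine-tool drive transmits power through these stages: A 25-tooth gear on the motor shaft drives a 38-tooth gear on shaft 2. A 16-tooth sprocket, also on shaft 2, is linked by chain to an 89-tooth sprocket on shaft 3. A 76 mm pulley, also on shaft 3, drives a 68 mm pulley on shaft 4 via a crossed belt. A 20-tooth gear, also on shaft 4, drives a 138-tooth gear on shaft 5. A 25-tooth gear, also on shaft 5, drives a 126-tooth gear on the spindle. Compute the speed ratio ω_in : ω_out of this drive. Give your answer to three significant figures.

Each stage contributes driven/driver: gear mesh 38/25 = 1.52, chain 89/16 = 5.5625, belt 68/76 = 0.89474, gear mesh 138/20 = 6.9, gear mesh 126/25 = 5.04.
Overall: 1.52 × 5.5625 × 0.89474 × 6.9 × 5.04 = 263.08.

263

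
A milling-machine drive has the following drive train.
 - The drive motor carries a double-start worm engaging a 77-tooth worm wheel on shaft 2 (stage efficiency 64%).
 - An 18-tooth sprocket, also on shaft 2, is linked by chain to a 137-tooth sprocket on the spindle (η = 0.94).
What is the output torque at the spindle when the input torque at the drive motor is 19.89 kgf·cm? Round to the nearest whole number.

3506 kgf·cm

After the worm (77/2): 19.89 × 38.5 × 0.64 = 490.09 kgf·cm
After the chain (137/18): 490.09 × 7.6111 × 0.94 = 3506.3 kgf·cm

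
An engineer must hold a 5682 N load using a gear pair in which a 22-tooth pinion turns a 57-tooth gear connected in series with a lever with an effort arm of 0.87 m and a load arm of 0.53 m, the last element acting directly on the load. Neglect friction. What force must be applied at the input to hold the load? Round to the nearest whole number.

1336 N

Gear pair MA = 57/22 = 2.5909.
Lever MA = effort arm / load arm = 0.87/0.53 = 1.6415.
Combined ideal MA = 2.5909 × 1.6415 = 4.253.
Effort = load / MA = 5682 / 4.253 = 1336 N.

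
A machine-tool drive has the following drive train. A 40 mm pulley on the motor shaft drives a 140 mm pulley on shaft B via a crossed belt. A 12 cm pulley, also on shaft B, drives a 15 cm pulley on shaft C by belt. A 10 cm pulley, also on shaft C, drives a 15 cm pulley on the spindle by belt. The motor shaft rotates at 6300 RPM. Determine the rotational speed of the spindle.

960 RPM

belt 140/40 = 3.5 → 6300/3.5 = 1800 RPM
belt 15/12 = 1.25 → 1800/1.25 = 1440 RPM
belt 15/10 = 1.5 → 1440/1.5 = 960 RPM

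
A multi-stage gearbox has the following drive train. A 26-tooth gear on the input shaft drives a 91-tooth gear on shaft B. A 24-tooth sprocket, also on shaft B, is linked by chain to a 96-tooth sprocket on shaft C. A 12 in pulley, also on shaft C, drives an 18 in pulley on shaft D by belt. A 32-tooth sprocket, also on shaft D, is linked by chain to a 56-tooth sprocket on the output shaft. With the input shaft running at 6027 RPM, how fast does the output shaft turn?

164 RPM

gear mesh 91/26 = 3.5 → 6027/3.5 = 1722 RPM
chain 96/24 = 4 → 1722/4 = 430.5 RPM
belt 18/12 = 1.5 → 430.5/1.5 = 287 RPM
chain 56/32 = 1.75 → 287/1.75 = 164 RPM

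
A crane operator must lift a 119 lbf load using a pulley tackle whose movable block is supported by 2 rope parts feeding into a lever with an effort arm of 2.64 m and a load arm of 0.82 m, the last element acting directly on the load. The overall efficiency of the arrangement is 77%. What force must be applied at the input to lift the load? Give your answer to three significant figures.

Block-and-tackle MA = number of supporting rope parts = 2.
Lever MA = effort arm / load arm = 2.64/0.82 = 3.2195.
Combined ideal MA = 2 × 3.2195 = 6.439.
Actual MA = 6.439 × 0.77 = 4.958.
Effort = load / actual MA = 119 / 4.958 = 24.001 lbf.

24.0 lbf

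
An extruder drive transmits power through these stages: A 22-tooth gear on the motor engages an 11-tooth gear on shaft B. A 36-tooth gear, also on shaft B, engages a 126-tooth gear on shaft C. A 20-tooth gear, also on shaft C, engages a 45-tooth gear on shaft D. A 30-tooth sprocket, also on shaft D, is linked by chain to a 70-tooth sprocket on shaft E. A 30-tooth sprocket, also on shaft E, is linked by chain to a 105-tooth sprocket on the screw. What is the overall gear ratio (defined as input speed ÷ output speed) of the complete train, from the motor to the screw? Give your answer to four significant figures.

32.16

Each stage contributes driven/driver: gear mesh 11/22 = 0.5, gear mesh 126/36 = 3.5, gear mesh 45/20 = 2.25, chain 70/30 = 2.3333, chain 105/30 = 3.5.
Overall: 0.5 × 3.5 × 2.25 × 2.3333 × 3.5 = 32.156.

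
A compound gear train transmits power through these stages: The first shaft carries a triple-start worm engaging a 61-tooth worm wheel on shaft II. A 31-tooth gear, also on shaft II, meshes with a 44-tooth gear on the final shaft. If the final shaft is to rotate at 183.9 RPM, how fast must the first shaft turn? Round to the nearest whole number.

Overall ratio R = 20.333 × 1.4194 = 28.86.
Required input speed = output speed × R = 183.9 × 28.86 = 5307.4 RPM.

5307 RPM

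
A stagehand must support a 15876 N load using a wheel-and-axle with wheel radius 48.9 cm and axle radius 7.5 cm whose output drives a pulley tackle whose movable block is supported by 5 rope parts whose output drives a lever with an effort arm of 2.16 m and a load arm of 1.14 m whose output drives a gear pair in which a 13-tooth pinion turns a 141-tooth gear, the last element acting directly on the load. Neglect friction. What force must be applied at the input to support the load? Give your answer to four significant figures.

23.70 N

Wheel-and-axle MA = R/r = 48.9/7.5 = 6.52.
Block-and-tackle MA = number of supporting rope parts = 5.
Lever MA = effort arm / load arm = 2.16/1.14 = 1.8947.
Gear pair MA = 141/13 = 10.846.
Combined ideal MA = 6.52 × 5 × 1.8947 × 10.846 = 669.95.
Effort = load / MA = 15876 / 669.95 = 23.697 N.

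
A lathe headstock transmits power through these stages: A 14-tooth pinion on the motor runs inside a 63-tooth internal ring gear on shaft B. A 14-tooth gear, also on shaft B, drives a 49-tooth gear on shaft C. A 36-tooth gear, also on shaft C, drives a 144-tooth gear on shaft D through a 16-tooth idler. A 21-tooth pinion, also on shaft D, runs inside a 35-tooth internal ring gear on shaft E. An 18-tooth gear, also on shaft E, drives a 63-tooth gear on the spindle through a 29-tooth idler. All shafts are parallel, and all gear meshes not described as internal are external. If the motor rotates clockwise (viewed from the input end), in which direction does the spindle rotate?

anticlockwise

the motor → shaft B: internal mesh, same direction → CW.
shaft B → shaft C: external mesh, 1 reversal → CCW.
shaft C → shaft D: driver → idler → driven is 2 external meshes, 2 reversals → CCW.
shaft D → shaft E: internal mesh, same direction → CCW.
shaft E → the spindle: driver → idler → driven is 2 external meshes, 2 reversals → CCW.
5 reversals in total — an odd number — so the spindle turns opposite to the motor.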